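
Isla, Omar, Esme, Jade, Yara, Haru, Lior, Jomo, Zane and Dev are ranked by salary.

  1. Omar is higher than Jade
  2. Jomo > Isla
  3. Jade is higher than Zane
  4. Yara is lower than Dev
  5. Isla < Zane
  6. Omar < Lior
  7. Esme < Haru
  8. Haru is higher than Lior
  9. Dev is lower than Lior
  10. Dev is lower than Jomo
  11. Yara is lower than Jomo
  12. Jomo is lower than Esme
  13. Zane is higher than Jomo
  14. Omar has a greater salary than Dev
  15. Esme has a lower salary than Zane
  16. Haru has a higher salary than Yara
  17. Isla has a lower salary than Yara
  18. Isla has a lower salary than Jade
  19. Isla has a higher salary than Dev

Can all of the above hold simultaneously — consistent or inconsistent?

inconsistent

Chaining the given relations yields Isla < Yara < Dev, so Isla < Dev. But one relation states Dev < Isla. These cannot both hold.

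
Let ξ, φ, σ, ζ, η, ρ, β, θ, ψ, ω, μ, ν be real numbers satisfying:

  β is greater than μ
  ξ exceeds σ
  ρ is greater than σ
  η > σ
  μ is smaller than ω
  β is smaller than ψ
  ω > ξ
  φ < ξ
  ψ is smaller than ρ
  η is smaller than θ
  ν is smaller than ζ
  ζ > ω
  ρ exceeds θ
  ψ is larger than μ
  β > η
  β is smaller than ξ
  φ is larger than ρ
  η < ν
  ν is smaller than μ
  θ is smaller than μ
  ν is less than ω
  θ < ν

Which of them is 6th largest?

Chaining the given pairs: σ < η < θ < ν < μ < β < ψ < ρ < φ < ξ < ω < ζ.
Counting 6 from the largest end gives ψ.

ψ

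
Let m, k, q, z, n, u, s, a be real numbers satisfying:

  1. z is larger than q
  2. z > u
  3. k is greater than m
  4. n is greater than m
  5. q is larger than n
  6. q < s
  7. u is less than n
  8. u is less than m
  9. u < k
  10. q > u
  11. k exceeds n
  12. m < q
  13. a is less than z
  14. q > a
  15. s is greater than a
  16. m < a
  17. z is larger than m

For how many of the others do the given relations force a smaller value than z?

The elements the relations force below z are u, m, n, a, q — no chain reaches any other.
That is 5.

5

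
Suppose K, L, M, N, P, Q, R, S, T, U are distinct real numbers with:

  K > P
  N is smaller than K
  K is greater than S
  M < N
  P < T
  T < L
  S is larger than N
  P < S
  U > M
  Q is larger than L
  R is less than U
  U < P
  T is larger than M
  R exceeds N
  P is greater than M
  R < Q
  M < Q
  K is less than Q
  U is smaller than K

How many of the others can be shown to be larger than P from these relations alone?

5

From P the given relations immediately reach T, S, K.
From those, L, Q — 5 in total.
No other element is forced above P by the given relations, so the count is 5.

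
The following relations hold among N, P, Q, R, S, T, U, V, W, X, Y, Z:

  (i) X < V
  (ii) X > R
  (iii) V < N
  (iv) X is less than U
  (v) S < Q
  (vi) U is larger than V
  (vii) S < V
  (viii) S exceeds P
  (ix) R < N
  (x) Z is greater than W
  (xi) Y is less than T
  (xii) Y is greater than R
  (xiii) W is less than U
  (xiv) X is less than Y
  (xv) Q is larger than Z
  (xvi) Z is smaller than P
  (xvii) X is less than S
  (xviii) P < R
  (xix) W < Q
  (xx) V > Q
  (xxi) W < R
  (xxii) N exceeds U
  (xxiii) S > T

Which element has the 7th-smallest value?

T

Piecing the relations together gives one ordering: W < Z < P < R < X < Y < T < S < Q < V < U < N.
Counting 7 from the smallest end gives T.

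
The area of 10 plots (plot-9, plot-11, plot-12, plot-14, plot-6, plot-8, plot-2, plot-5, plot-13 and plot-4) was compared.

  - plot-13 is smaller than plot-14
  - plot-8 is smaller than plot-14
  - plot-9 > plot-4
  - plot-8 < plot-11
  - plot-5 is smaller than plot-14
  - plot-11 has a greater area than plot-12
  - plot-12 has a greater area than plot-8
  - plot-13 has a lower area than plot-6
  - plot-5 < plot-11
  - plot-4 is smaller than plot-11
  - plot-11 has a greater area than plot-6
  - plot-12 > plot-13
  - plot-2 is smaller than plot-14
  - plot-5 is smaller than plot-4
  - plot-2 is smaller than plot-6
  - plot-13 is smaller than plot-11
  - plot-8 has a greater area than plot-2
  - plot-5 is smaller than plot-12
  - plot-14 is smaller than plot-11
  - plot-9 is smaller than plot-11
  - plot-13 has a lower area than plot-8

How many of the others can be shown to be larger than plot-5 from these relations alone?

The elements the relations force above plot-5 are plot-4, plot-9, plot-14, plot-12, plot-11 — no chain reaches any other.
That is 5.

5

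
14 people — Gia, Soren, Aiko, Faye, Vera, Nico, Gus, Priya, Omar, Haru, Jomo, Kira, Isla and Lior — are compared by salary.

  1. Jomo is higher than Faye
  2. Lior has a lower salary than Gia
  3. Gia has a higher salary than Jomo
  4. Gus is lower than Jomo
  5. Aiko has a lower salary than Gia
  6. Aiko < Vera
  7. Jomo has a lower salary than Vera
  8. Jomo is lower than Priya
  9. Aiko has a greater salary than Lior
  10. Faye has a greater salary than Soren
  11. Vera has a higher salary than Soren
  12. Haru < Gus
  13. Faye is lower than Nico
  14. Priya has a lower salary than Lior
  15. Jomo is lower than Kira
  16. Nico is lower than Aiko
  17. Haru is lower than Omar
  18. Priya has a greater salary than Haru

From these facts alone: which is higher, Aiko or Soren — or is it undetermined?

Soren < Faye and Faye < Jomo give Soren < Jomo.
Then Jomo < Priya extends the chain to Priya.
Then Priya < Lior extends the chain to Lior.
With Lior < Aiko: Soren < Faye < Jomo < Priya < Lior < Aiko.
So Aiko is higher.

Aiko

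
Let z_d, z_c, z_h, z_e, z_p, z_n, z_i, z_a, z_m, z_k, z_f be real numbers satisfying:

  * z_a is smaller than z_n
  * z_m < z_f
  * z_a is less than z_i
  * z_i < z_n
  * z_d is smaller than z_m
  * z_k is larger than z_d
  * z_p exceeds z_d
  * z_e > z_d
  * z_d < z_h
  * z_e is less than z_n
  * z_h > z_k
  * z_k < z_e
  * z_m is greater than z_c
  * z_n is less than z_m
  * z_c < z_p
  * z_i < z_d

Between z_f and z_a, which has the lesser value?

z_a

z_a < z_i and z_i < z_d give z_a < z_d.
Then z_d < z_k extends the chain to z_k.
Then z_k < z_e extends the chain to z_e.
With z_e < z_n: z_a < z_i < z_d < z_k < z_e < z_n.
With z_n < z_m: z_a < z_i < z_d < z_k < z_e < z_n < z_m.
Then z_m < z_f extends the chain to z_f.
So z_a < z_f; z_a is the smaller of the two.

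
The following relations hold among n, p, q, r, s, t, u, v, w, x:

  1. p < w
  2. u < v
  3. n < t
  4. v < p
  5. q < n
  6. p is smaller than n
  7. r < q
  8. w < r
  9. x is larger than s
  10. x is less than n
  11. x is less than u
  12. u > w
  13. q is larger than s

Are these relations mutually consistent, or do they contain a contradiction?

inconsistent

Chaining the given relations yields u < v < p < w, so u < w. But one relation states w < u. These cannot both hold.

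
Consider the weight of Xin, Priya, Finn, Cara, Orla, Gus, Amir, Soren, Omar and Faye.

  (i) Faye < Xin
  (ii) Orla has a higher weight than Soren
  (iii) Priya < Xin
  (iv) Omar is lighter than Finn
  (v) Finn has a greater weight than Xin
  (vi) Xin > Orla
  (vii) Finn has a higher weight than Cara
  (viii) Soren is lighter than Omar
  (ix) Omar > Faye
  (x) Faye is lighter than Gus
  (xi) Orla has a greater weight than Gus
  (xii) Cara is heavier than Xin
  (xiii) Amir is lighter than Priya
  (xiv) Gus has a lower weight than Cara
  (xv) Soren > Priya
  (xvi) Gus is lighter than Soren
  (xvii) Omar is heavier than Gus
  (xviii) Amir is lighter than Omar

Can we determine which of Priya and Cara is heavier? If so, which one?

Priya < Soren and Soren < Orla give Priya < Orla.
With Orla < Xin: Priya < Soren < Orla < Xin.
Then Xin < Cara extends the chain to Cara.
So Cara is heavier.

Cara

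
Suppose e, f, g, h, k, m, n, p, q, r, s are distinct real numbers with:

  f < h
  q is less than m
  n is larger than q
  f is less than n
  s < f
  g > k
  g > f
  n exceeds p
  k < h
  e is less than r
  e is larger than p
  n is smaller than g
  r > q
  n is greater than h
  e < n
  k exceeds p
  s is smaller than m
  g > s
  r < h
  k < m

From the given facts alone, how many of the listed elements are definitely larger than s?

5

The elements the relations force above s are f, h, n, g, m — no chain reaches any other.
That is 5.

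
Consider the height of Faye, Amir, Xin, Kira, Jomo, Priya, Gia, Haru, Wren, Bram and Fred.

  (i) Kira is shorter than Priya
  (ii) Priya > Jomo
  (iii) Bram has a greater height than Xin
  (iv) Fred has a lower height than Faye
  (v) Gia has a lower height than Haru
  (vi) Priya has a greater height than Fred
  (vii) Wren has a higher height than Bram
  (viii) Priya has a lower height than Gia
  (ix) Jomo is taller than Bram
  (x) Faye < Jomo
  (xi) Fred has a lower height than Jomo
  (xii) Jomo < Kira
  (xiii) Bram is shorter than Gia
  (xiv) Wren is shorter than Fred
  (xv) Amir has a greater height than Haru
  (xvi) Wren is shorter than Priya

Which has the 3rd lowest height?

Chaining the given pairs: Xin < Bram < Wren < Fred < Faye < Jomo < Kira < Priya < Gia < Haru < Amir.
The 3rd smallest is Wren.

Wren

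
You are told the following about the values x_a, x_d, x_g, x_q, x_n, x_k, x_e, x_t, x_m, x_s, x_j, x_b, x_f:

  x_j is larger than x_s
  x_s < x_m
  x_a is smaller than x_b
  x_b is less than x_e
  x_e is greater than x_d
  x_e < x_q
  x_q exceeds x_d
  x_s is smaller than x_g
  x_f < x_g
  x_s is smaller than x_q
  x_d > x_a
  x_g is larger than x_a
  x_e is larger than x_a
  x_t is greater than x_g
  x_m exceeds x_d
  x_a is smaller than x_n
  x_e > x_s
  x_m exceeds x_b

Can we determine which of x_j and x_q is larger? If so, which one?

Following every chain through x_j: below x_j we get x_s.
x_q is not reached, and no chain runs the other way from x_q to x_j.
So the given relations leave the order of x_j and x_q undetermined.

undetermined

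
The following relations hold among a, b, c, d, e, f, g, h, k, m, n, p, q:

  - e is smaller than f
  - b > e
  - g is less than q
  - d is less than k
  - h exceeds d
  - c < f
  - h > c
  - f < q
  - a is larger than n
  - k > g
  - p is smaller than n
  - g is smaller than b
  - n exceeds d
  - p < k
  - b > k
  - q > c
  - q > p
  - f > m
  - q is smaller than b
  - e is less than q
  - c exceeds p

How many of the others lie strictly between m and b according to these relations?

2

Chaining upward from m reaches: f, q.
Chaining downward from b reaches: g, p, d, k, e, c, f, q.
Strictly between m and b are those in both lists: f, q — 2 elements.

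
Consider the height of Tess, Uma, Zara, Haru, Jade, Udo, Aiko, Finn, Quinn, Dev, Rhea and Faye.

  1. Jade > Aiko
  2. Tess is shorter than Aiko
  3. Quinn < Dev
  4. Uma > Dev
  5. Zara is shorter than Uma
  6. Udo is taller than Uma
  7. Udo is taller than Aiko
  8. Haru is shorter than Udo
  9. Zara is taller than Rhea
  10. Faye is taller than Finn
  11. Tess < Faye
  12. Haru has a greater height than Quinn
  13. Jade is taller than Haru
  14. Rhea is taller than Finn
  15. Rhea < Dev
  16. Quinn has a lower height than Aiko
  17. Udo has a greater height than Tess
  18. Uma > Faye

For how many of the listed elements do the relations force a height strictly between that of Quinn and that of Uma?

1

Chaining upward from Quinn reaches: Haru, Aiko, Dev, Jade, Udo.
Chaining downward from Uma reaches: Tess, Finn, Rhea, Zara, Faye, Dev.
Strictly between Quinn and Uma are those in both lists: Dev — 1 element.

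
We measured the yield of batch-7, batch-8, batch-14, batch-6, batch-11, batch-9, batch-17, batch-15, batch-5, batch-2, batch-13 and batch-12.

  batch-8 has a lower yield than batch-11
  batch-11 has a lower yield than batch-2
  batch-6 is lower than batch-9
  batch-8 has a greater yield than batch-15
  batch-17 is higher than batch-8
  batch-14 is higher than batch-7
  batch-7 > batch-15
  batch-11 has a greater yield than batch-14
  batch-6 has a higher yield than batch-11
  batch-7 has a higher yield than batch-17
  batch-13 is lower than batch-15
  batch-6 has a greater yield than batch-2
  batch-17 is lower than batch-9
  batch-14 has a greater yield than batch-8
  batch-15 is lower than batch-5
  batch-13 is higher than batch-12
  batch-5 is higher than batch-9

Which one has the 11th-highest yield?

batch-13

Piecing the relations together gives one ordering: batch-12 < batch-13 < batch-15 < batch-8 < batch-17 < batch-7 < batch-14 < batch-11 < batch-2 < batch-6 < batch-9 < batch-5.
Counting 11 from the largest end gives batch-13.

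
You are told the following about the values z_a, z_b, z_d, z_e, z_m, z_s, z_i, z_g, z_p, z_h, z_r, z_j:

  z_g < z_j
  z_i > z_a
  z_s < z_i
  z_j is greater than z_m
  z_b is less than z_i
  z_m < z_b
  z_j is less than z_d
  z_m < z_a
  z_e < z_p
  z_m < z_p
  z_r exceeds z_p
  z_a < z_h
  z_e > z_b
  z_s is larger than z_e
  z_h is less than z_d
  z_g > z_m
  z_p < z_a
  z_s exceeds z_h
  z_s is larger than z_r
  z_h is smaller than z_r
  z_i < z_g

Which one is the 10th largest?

The consecutive relations fix a unique order: z_m < z_b < z_e < z_p < z_a < z_h < z_r < z_s < z_i < z_g < z_j < z_d.
Counting 10 from the largest end gives z_e.

z_e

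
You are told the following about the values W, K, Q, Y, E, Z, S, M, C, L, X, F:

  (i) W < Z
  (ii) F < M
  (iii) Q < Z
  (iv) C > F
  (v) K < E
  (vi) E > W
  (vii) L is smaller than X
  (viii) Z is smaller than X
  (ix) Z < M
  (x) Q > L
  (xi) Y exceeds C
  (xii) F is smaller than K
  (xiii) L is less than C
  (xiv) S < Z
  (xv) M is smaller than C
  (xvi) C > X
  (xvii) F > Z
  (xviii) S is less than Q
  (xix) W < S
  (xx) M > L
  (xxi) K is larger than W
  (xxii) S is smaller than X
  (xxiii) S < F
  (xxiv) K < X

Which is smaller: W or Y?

Link the given pairs in sequence: W < S; S < Q; Q < Z; Z < F; F < K; K < X; X < C; C < Y.
Chaining these gives W < S < Q < Z < F < K < X < C < Y.
So W < Y; W is the smaller of the two.

W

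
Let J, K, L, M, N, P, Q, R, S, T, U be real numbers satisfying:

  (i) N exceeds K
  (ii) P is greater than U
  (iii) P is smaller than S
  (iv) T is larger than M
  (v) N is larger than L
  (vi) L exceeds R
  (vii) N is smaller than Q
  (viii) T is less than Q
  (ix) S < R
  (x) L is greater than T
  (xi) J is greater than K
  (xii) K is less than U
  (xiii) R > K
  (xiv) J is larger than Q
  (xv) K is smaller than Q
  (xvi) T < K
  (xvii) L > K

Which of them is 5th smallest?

Piecing the relations together gives one ordering: M < T < K < U < P < S < R < L < N < Q < J.
The 5th smallest is P.

P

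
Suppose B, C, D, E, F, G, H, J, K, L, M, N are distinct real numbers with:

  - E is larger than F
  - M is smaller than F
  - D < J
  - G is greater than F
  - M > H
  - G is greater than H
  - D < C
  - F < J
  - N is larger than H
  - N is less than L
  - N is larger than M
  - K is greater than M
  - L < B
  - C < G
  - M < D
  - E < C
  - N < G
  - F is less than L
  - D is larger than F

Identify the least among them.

M is not least since H < M; F is not least since M < F; K is not least since M < K; N is not least since H < N; D is not least since F < D; L is not least since N < L; J is not least since D < J; E is not least since F < E; C is not least since E < C; G is not least since C < G; B is not least since L < B.
Only H has nothing below it, so H is the least.

H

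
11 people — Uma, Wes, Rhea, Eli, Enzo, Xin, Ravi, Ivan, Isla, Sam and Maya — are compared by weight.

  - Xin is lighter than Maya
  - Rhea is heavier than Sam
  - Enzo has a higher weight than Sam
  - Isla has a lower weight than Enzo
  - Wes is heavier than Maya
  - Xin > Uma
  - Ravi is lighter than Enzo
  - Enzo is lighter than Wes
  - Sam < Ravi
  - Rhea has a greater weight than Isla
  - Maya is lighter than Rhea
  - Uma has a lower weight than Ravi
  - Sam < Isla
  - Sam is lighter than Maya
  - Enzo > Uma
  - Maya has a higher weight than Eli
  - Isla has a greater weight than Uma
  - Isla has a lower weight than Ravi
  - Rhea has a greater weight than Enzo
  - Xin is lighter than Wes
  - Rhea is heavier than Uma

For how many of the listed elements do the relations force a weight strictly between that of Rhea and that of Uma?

5

The relations place Uma below Rhea. An element lies strictly between them when it is forced above Uma and also forced below Rhea.
Above Uma: {Xin, Maya, Isla, Ravi, Enzo, Wes}. Below Rhea: {Sam, Eli, Xin, Maya, Isla, Ravi, Enzo}.
Intersection: {Xin, Maya, Isla, Ravi, Enzo} — 5.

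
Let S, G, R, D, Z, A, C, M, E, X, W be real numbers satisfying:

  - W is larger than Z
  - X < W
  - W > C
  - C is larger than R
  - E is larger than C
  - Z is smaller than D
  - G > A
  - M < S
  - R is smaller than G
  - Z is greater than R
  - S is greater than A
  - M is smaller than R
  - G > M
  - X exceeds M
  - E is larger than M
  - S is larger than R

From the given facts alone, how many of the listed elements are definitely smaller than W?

5

The elements the relations force below W are M, X, R, Z, C — no chain reaches any other.
That is 5.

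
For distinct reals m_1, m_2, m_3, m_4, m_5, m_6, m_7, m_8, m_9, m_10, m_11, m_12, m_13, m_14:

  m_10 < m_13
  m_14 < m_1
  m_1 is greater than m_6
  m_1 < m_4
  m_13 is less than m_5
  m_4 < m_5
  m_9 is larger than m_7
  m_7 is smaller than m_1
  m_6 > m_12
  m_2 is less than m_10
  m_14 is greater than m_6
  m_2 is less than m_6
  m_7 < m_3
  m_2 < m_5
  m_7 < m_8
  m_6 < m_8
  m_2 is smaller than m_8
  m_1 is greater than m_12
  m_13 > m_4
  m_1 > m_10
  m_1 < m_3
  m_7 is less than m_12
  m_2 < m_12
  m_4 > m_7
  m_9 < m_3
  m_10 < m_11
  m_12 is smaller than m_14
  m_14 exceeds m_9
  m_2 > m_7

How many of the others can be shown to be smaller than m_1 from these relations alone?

From m_1 the given relations immediately reach m_7, m_12, m_6, m_10, m_14.
From those, m_2, m_9 — 7 in total.
Nothing else is reachable below m_1; 7 in all.

7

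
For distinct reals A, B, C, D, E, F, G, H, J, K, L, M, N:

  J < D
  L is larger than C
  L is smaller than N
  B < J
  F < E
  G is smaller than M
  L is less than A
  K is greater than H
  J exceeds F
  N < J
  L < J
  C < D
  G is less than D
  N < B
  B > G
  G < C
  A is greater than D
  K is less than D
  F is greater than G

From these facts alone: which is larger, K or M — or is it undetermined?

undetermined

Following every chain through M: below M we get G.
K is not reached, and no chain runs the other way from K to M.
So the given relations leave the order of M and K undetermined.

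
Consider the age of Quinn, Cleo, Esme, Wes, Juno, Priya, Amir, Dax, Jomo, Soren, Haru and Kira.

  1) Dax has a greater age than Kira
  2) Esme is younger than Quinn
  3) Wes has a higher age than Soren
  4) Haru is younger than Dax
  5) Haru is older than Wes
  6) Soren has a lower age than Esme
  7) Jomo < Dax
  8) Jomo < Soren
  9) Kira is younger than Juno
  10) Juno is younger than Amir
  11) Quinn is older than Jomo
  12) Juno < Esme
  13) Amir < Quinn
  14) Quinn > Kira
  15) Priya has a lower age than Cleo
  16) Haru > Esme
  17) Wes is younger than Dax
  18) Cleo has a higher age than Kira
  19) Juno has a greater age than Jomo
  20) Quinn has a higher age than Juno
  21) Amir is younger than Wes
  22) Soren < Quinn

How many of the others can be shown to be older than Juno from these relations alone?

Directly above Juno: Amir, Esme, Quinn.
One step further: Wes, Haru (5 so far).
One step further: Dax (6 so far).
No other element is forced above Juno by the given relations, so the count is 6.

6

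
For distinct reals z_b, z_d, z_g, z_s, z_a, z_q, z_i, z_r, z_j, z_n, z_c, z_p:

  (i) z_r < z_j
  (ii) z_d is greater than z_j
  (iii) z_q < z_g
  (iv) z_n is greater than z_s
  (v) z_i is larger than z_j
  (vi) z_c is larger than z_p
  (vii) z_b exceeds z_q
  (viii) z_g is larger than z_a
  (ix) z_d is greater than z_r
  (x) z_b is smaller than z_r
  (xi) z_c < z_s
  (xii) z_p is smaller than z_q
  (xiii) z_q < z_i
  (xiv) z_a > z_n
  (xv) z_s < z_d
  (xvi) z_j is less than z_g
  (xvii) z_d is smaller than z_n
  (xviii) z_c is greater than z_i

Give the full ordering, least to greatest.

The consecutive links are each given: z_p < z_q; z_q < z_b; z_b < z_r; z_r < z_j; z_j < z_i; z_i < z_c; z_c < z_s; z_s < z_d; z_d < z_n; z_n < z_a; z_a < z_g.

z_p < z_q < z_b < z_r < z_j < z_i < z_c < z_s < z_d < z_n < z_a < z_g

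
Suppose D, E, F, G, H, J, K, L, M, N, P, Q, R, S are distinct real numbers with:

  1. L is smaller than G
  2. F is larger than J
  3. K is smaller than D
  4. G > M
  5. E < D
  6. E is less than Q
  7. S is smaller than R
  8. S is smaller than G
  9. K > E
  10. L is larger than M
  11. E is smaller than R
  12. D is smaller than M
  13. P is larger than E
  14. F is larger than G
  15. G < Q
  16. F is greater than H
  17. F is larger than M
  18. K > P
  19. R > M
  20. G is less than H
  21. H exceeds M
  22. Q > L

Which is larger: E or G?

G

Chaining the given relations: E < P < K < D < M < L < G.
So E < G; G is the larger of the two.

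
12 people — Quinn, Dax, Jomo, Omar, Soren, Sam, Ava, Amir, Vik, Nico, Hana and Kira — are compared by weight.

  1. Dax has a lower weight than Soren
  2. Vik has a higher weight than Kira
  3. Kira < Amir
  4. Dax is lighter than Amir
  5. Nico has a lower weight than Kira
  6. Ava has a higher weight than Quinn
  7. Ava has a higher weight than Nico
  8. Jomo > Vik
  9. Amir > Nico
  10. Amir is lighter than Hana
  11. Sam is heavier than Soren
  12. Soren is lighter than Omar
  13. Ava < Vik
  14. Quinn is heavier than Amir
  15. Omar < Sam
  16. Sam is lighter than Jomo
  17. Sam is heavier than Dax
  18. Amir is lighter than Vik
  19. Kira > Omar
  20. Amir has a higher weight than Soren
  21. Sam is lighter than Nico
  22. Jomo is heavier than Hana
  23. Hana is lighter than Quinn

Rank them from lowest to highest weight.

Each adjacent pair is fixed by a given relation: Dax < Soren; Soren < Omar; Omar < Sam; Sam < Nico; Nico < Kira; Kira < Amir; Amir < Hana; Hana < Quinn; Quinn < Ava; Ava < Vik; Vik < Jomo. Chaining them end to end gives the full order.

Dax < Soren < Omar < Sam < Nico < Kira < Amir < Hana < Quinn < Ava < Vik < Jomo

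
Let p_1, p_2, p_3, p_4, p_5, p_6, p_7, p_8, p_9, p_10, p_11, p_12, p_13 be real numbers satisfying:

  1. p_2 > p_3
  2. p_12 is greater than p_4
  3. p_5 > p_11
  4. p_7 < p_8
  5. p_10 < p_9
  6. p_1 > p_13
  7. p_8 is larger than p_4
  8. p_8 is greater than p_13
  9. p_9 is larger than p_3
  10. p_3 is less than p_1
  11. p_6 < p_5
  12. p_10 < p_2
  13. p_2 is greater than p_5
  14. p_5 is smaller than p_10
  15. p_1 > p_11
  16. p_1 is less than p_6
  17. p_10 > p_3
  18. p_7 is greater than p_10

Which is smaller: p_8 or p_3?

p_3

p_3 < p_1 and p_1 < p_6 give p_3 < p_6.
Then p_6 < p_5 extends the chain to p_5.
Then p_5 < p_10 extends the chain to p_10.
Then p_10 < p_7 extends the chain to p_7.
Then p_7 < p_8 extends the chain to p_8.
So p_3 < p_8; p_3 is the smaller of the two.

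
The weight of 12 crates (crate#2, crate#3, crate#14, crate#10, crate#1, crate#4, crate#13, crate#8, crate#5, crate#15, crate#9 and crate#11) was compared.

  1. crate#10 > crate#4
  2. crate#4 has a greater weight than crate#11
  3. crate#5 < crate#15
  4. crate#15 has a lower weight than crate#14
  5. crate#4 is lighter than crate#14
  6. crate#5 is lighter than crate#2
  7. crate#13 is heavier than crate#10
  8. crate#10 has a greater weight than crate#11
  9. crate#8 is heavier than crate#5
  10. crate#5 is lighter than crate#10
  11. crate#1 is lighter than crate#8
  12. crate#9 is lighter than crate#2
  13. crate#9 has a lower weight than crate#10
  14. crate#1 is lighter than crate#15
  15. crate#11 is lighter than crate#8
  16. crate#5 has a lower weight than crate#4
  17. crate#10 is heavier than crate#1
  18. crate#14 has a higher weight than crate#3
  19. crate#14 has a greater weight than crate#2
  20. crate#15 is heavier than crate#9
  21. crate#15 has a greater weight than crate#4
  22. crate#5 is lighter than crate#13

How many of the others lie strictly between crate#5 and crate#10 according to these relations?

1

The relations place crate#5 below crate#10. An element lies strictly between them when it is forced above crate#5 and also forced below crate#10.
Above crate#5: {crate#8, crate#2, crate#4, crate#15, crate#14, crate#13}. Below crate#10: {crate#11, crate#1, crate#9, crate#4}.
Intersection: {crate#4} — 1.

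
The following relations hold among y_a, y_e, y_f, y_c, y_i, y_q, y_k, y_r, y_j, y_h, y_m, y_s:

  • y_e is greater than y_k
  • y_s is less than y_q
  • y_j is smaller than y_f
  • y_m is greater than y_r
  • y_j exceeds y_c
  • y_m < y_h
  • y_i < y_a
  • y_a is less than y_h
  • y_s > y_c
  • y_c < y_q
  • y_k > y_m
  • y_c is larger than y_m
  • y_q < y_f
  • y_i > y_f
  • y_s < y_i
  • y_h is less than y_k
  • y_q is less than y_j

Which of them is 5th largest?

y_i

Chaining the given pairs: y_r < y_m < y_c < y_s < y_q < y_j < y_f < y_i < y_a < y_h < y_k < y_e.
The 5th largest is y_i.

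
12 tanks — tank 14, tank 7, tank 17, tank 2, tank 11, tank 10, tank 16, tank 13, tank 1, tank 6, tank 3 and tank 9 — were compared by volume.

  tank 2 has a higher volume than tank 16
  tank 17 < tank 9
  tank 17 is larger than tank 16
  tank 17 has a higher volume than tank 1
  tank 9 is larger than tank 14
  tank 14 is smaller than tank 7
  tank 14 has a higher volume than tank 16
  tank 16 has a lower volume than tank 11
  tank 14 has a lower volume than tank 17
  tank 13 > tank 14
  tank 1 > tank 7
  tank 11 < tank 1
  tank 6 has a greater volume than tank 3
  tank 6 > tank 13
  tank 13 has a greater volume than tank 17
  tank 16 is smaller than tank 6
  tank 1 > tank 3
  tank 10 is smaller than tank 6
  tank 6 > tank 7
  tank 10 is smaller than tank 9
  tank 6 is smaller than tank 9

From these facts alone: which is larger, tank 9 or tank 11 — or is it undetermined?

The relevant relations are tank 11 < tank 1; tank 1 < tank 17; tank 17 < tank 13; tank 13 < tank 6; tank 6 < tank 9.
Together: tank 11 < tank 1 < tank 17 < tank 13 < tank 6 < tank 9.
So tank 9 is larger.

tank 9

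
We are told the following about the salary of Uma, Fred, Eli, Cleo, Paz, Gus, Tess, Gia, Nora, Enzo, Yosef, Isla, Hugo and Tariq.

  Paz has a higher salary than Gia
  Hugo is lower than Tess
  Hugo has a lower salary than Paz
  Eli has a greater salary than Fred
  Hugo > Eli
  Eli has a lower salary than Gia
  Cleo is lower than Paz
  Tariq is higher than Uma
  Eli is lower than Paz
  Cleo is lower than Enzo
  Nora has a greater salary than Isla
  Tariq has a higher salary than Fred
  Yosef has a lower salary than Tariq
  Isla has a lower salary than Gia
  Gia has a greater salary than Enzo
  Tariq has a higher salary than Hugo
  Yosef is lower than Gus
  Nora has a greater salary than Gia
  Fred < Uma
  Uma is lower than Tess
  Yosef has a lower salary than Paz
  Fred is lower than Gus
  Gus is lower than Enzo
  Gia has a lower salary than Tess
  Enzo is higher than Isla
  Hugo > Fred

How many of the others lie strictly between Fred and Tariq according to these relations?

3

The relations place Fred below Tariq. An element lies strictly between them when it is forced above Fred and also forced below Tariq.
Above Fred: {Eli, Uma, Hugo, Gus, Enzo, Gia, Nora, Tess, Paz}. Below Tariq: {Yosef, Eli, Uma, Hugo}.
Intersection: {Eli, Uma, Hugo} — 3.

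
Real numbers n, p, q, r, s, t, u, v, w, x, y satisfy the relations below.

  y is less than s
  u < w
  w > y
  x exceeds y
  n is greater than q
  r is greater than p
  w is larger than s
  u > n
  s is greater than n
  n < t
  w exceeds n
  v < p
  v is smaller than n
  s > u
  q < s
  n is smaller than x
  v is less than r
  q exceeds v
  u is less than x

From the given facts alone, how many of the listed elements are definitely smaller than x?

5

Directly below x: y, n, u.
One step further: v, q (5 so far).
No other element is forced below x by the given relations, so the count is 5.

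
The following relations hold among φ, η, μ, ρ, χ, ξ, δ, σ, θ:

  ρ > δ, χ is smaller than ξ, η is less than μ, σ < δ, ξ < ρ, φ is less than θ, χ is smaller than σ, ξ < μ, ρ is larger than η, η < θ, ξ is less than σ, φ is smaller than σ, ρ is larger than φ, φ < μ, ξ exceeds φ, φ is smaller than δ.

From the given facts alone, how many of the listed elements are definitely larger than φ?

6

The elements the relations force above φ are ξ, σ, δ, μ, θ, ρ — no chain reaches any other.
That is 6.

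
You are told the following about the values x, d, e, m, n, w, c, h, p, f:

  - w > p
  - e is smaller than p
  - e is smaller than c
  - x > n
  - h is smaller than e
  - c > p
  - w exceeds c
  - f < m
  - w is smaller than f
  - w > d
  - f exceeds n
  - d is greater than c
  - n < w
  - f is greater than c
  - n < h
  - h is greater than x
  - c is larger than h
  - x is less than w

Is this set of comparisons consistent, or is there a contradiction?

The single ordering n < x < h < e < p < c < d < w < f < m satisfies every listed relation, so no contradiction arises.

consistent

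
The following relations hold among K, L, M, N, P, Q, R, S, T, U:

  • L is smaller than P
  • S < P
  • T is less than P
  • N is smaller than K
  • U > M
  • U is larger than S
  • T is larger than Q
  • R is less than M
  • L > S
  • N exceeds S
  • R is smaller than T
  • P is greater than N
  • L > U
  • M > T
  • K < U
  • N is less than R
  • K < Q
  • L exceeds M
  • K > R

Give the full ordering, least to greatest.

S < N < R < K < Q < T < M < U < L < P

Each adjacent pair is fixed by a given relation: S < N; N < R; R < K; K < Q; Q < T; T < M; M < U; U < L; L < P. Chaining them end to end gives the full order.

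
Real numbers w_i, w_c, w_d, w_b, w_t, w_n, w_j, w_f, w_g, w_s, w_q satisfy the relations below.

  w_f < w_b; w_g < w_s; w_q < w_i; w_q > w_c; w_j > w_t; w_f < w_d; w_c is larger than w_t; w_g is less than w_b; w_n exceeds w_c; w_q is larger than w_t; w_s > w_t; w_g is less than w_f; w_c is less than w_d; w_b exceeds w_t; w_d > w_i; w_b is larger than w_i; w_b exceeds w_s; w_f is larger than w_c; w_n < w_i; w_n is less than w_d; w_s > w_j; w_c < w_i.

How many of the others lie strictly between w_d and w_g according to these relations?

1

Chaining upward from w_g reaches: w_s, w_f, w_b.
Chaining downward from w_d reaches: w_t, w_c, w_n, w_q, w_f, w_i.
Strictly between w_g and w_d are those in both lists: w_f — 1 element.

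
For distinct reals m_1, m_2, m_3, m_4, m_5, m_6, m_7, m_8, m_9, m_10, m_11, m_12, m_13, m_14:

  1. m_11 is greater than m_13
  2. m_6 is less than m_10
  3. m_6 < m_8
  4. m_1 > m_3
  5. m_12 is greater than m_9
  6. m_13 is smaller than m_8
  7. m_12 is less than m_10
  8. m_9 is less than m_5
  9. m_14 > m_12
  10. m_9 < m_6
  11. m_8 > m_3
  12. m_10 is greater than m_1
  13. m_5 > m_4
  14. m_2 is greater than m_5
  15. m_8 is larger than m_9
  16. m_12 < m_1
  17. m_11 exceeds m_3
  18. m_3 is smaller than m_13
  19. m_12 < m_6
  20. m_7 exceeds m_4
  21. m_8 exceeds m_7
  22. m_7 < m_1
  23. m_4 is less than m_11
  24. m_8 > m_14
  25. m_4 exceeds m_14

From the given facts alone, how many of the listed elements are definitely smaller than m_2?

From m_2 the given relations immediately reach m_5.
From those, m_9, m_4 — 3 in total.
From those, m_14 — 4 in total.
From those, m_12 — 5 in total.
No other element is forced below m_2 by the given relations, so the count is 5.

5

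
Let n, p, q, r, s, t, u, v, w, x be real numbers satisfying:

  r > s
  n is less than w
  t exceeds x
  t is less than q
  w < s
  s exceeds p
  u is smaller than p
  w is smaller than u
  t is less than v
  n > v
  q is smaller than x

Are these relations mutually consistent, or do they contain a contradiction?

inconsistent

We have t < q stated directly, yet also q < x < t by chaining the others — so q < t. Contradiction.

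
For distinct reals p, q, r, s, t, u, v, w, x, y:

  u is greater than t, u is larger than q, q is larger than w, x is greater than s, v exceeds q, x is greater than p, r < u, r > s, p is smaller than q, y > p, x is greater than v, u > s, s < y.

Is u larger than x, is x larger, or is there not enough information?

undetermined

Following every chain through x: below x we get w, s, p, q, v.
u is not reached, and no chain runs the other way from u to x.
So the given relations leave the order of x and u undetermined.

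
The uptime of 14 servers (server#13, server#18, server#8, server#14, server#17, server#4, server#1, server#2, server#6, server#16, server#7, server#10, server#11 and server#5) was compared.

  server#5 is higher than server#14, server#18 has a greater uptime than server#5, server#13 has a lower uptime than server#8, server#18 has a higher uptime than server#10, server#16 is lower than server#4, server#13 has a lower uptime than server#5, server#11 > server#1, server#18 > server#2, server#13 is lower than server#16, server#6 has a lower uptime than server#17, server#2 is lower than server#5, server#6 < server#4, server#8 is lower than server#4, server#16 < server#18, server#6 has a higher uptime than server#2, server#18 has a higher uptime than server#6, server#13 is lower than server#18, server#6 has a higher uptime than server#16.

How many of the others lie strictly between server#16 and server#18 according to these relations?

Chaining upward from server#16 reaches: server#6, server#17, server#4.
Chaining downward from server#18 reaches: server#10, server#13, server#2, server#14, server#6, server#5.
Strictly between server#16 and server#18 are those in both lists: server#6 — 1 element.

1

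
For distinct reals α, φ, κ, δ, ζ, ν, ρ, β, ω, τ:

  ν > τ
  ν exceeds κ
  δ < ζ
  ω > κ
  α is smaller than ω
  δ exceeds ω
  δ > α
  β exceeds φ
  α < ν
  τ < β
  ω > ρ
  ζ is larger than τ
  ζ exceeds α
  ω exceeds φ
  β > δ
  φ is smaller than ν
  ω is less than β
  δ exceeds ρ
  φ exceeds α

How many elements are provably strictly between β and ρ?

The relations place ρ below β. An element lies strictly between them when it is forced above ρ and also forced below β.
Above ρ: {ω, δ, ζ}. Below β: {α, φ, κ, τ, ω, δ}.
Intersection: {ω, δ} — 2.

2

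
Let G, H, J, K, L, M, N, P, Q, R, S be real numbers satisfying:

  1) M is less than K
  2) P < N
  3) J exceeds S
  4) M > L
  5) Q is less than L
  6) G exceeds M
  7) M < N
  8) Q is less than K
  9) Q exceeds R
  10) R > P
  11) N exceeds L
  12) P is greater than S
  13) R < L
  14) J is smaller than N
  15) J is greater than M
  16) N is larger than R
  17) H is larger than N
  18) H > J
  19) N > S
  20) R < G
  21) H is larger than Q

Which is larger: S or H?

H

Following the relations from S: S < P < R < L < M < J < N < H.
So S < H; H is the larger of the two.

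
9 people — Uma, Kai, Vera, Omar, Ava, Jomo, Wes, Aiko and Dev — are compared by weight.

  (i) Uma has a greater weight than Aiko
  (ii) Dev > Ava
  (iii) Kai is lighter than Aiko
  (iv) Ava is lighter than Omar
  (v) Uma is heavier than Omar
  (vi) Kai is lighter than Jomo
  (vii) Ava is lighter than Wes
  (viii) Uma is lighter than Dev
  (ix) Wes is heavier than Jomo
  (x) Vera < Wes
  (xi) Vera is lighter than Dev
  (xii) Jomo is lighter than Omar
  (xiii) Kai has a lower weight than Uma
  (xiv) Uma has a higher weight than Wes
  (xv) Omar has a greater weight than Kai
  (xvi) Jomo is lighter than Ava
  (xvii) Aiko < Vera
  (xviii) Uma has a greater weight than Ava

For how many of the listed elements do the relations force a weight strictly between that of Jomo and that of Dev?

4

Chaining upward from Jomo reaches: Ava, Omar, Wes, Uma.
Chaining downward from Dev reaches: Kai, Ava, Omar, Aiko, Vera, Wes, Uma.
Strictly between Jomo and Dev are those in both lists: Ava, Omar, Wes, Uma — 4 elements.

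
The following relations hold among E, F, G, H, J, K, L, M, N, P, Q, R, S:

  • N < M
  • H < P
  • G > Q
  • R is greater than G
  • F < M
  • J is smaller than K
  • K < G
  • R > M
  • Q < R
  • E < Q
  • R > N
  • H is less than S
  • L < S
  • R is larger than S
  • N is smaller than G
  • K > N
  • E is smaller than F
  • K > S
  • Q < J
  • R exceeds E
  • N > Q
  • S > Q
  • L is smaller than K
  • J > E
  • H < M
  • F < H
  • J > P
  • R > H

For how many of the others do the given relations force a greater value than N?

4

The elements the relations force above N are M, K, G, R — no chain reaches any other.
That is 4.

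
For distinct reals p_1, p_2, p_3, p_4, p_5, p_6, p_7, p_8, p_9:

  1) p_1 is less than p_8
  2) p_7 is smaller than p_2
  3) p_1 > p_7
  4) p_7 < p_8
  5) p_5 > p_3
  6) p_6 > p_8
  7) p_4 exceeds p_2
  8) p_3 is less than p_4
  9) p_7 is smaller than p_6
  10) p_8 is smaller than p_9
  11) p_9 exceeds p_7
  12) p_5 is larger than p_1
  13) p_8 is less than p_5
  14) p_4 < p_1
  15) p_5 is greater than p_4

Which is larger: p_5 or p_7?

p_7 < p_2 < p_4 < p_1 < p_8 < p_5, by transitivity through p_2, p_4, p_1, p_8.
So p_7 < p_5; p_5 is the larger of the two.

p_5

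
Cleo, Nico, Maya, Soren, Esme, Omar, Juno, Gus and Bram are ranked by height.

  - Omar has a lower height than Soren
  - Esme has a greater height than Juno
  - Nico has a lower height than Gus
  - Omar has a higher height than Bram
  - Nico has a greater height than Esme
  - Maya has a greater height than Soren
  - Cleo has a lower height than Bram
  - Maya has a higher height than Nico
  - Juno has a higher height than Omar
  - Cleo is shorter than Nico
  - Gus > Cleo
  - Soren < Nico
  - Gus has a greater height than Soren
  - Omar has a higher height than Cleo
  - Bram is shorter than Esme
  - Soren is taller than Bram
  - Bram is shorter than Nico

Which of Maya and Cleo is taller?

Following the relations from Cleo: Cleo < Bram < Omar < Juno < Esme < Nico < Maya.
So Cleo < Maya; Maya is the taller of the two.

Maya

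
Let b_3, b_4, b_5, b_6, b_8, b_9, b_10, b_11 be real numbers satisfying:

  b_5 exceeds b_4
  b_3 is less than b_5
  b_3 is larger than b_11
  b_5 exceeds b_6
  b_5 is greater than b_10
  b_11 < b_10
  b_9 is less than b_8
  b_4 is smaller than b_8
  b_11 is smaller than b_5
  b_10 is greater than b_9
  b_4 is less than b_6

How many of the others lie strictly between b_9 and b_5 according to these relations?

The relations place b_9 below b_5. An element lies strictly between them when it is forced above b_9 and also forced below b_5.
Above b_9: {b_10, b_8}. Below b_5: {b_11, b_4, b_6, b_3, b_10}.
Intersection: {b_10} — 1.

1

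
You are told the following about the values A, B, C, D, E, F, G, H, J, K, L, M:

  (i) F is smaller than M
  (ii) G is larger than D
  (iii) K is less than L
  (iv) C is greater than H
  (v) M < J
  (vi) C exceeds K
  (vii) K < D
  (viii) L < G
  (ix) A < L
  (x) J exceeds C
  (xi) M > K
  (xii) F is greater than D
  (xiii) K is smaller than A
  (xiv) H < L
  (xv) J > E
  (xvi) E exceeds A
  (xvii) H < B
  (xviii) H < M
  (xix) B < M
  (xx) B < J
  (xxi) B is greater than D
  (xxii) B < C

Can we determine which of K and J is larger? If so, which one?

K < D < F < M < J, by transitivity through D, F, M.
So J is larger.

J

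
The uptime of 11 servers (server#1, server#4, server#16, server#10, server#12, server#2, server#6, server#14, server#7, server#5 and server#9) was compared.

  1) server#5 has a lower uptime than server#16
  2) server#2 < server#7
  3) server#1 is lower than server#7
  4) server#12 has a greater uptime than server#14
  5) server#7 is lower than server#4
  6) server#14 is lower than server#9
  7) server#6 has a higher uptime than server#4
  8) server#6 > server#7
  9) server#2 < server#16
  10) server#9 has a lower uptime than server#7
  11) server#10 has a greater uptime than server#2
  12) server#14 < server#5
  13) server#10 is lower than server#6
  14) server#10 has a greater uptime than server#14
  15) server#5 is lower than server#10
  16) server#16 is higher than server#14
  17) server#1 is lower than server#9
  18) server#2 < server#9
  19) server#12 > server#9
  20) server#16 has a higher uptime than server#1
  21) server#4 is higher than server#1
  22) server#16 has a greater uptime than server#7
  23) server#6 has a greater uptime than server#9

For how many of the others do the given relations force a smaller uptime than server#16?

Directly below server#16: server#2, server#1, server#14, server#5, server#7.
One step further: server#9 (6 so far).
Nothing else is reachable below server#16; 6 in all.

6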